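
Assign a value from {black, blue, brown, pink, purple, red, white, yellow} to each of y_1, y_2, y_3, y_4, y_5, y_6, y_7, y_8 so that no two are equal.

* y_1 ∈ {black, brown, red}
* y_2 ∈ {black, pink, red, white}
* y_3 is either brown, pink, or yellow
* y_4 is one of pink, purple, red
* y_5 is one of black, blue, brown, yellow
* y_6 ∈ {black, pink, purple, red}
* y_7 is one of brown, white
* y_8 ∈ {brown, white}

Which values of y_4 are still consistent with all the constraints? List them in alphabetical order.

The 8 variables together cover exactly {black, blue, brown, pink, purple, red, white, yellow} — 8 values for 8 variables — and blue appears only in y_5's list, so y_5 = blue.
The 7 still-open variables draw from only 7 values {black, brown, pink, purple, red, white, yellow}, so each is used; only y_3 can be yellow, hence y_3 = yellow.
The 2 variables y_7 and y_8 are confined to {brown, white}, which locks those values in; drop them from y_1, y_2.
No further eliminations apply; y_4 can still be any of pink, purple, red.

pink, purple, red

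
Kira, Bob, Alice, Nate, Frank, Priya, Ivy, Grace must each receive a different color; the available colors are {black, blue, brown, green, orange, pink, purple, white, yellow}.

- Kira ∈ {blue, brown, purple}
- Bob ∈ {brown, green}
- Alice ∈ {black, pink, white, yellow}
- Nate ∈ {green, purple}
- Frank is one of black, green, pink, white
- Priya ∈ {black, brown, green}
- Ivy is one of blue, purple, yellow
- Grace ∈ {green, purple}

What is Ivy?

Nate and Grace share exactly the 2 values {green, purple}; by pigeonhole those values go to them, so strike green, purple from Kira, Bob, Frank, Priya, Ivy.
That leaves Bob = brown. Remove brown from Kira, Priya.
That leaves Priya = black. Remove black from Alice, Frank.
Kira must be blue (only option left). Eliminate blue elsewhere: Ivy.
So Ivy = yellow.

yellow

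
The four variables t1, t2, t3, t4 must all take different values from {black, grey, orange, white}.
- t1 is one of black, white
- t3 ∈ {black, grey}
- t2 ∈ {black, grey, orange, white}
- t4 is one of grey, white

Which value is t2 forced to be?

orange

The 4 variables draw from only 4 values {black, grey, orange, white}, so each is used; only t2 can be orange, hence t2 = orange.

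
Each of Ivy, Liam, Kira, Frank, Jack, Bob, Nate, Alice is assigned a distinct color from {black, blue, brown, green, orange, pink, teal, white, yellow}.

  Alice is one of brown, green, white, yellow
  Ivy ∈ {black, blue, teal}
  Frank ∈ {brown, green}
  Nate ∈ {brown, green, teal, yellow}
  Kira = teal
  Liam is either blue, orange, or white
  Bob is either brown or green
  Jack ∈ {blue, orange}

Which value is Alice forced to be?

white

Kira must be teal (only option left). Strike teal from Ivy, Nate.
Among the 7 still-open variables, black fits only Ivy (and all 7 values in {black, blue, brown, green, orange, white, yellow} must be used), so Ivy = black.
The 2 variables Frank and Bob are confined to {brown, green}, which locks those values in; drop them from Nate, Alice.
Nate must be yellow (only option left). Remove yellow from Alice.
So Alice = white.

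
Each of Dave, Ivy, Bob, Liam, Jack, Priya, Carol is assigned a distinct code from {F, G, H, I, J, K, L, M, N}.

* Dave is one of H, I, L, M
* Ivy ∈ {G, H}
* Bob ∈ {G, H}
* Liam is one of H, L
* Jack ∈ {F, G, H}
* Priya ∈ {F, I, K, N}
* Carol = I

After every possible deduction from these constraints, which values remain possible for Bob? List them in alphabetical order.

Carol's domain is down to {I}, so Carol = I. Eliminate I elsewhere: Dave, Priya.
Ivy and Bob between them cover only {G, H} — a naked pair. Remove those values from Dave, Liam, Jack.
Liam must be L (only option left). Eliminate L elsewhere: Dave.
Jack has just one choice, so Jack = F. So Priya can't be F.
That leaves Dave = M.
No further eliminations apply; Bob can still be any of G, H.

G, H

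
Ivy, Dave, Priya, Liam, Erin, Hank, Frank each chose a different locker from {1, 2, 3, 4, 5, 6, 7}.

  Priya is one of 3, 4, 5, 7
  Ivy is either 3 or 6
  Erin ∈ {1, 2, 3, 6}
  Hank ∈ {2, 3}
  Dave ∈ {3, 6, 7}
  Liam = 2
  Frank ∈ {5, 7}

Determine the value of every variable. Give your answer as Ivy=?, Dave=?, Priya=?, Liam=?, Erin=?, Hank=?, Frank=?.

Ivy=6, Dave=7, Priya=4, Liam=2, Erin=1, Hank=3, Frank=5

Liam must be 2 (only option left). Remove 2 from Erin, Hank.
That leaves Hank = 3. Strike 3 from Ivy, Dave, Priya, Erin.
Ivy's domain is down to {6}, so Ivy = 6. Strike 6 from Dave, Erin.
Dave must be 7 (only option left). So Priya, Frank can't be 7.
Erin has just one choice, so Erin = 1.
That leaves Frank = 5. Strike 5 from Priya.
That leaves Priya = 4.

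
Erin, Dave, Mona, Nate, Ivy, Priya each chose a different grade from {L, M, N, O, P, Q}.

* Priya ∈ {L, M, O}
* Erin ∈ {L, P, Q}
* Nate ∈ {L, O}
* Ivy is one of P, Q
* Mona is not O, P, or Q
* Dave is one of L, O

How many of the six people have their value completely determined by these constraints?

Among the 6 variables, N fits only Mona (and all 6 values in {L, M, N, O, P, Q} must be used), so Mona = N.
The 5 still-open variables draw from only 5 values {L, M, O, P, Q}, so each is used; only Priya can be M, hence Priya = M.
Dave and Nate share exactly the 2 values {L, O}; by pigeonhole those values go to them, so strike L, O from Erin.
Determined: Mona=N, Priya=M. The other people each still have more than one consistent value. That makes 2.

2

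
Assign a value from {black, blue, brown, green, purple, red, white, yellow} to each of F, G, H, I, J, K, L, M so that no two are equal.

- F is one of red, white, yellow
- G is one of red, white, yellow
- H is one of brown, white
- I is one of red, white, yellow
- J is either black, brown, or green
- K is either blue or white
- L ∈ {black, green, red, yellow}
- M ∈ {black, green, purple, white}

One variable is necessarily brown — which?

H

The 8 variables together cover exactly {black, blue, brown, green, purple, red, white, yellow} — 8 values for 8 variables — and blue appears only in K's list, so K = blue.
The 7 still-open variables draw from only 7 values {black, brown, green, purple, red, white, yellow}, so each is used; only M can be purple, hence M = purple.
F, G, I between them cover only {red, white, yellow} — a naked triple. Remove those values from H, L.
So brown goes to H.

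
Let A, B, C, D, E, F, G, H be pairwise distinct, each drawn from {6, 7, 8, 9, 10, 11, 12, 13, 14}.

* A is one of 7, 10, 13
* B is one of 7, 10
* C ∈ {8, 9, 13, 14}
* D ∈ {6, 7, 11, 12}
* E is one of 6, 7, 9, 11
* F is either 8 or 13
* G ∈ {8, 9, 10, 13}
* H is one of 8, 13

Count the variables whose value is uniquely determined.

2

The 2 variables F and H are confined to {8, 13}, which locks those values in; drop them from A, C, G.
A and B between them cover only {7, 10} — a naked pair. Remove those values from D, E, G.
G has just one choice, so G = 9. So C, E can't be 9.
C must be 14 (only option left).
Determined: C=14, G=9. The other variables each still have more than one consistent value. That makes 2.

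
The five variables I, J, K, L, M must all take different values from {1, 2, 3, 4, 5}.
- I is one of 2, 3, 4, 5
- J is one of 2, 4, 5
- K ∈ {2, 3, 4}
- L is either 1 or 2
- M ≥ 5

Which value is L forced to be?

1

M must be 5 (only option left). So I, J can't be 5.
The 4 still-open variables together cover exactly {1, 2, 3, 4} — 4 values for 4 variables — and 1 appears only in L's list, so L = 1.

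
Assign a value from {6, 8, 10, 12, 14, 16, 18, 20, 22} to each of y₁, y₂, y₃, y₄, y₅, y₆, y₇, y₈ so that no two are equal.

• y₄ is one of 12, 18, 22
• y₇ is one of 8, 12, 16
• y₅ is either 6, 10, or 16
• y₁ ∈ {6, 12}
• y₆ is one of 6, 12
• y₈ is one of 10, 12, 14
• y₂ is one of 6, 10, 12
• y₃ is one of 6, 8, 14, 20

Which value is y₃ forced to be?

20

y₁ and y₆ between them cover only {6, 12} — a naked pair. Remove those values from y₂, y₃, y₄, y₅, y₇, y₈.
y₂ has just one choice, so y₂ = 10. Strike 10 from y₅, y₈.
y₅ must be 16 (only option left). So y₇ can't be 16.
y₇ must be 8 (only option left). So y₃ can't be 8.
y₈ must be 14 (only option left). Strike 14 from y₃.
So y₃ = 20.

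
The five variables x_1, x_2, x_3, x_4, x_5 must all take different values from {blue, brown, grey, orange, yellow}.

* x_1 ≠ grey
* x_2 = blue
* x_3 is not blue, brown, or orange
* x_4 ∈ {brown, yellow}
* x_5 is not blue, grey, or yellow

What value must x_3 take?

x_2 must be blue (only option left). Strike blue from x_1.
The 4 still-open variables draw from only 4 values {brown, grey, orange, yellow}, so each is used; only x_3 can be grey, hence x_3 = grey.

grey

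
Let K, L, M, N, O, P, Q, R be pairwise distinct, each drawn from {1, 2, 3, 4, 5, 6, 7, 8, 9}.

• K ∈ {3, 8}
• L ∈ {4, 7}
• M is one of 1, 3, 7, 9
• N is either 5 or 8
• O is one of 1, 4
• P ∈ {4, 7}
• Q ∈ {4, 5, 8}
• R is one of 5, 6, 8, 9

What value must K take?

3

The 8 variables together cover exactly {1, 3, 4, 5, 6, 7, 8, 9} — 8 values for 8 variables — and 6 appears only in R's list, so R = 6.
The 7 still-open variables together cover exactly {1, 3, 4, 5, 7, 8, 9} — 7 values for 7 variables — and 9 appears only in M's list, so M = 9.
The 6 still-open variables together cover exactly {1, 3, 4, 5, 7, 8} — 6 values for 6 variables — and 1 appears only in O's list, so O = 1.
The 5 still-open variables draw from only 5 values {3, 4, 5, 7, 8}, so each is used; only K can be 3, hence K = 3.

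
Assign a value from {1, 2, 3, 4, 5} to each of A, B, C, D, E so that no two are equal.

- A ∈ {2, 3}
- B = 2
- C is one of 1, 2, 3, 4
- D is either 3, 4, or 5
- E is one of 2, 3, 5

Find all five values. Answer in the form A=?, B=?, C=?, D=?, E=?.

A=3, B=2, C=1, D=4, E=5

B must be 2 (only option left). Strike 2 from A, C, E.
A has just one choice, so A = 3. Strike 3 from C, D, E.
That leaves E = 5. So D can't be 5.
D has just one choice, so D = 4. So C can't be 4.
C's domain is down to {1}, so C = 1.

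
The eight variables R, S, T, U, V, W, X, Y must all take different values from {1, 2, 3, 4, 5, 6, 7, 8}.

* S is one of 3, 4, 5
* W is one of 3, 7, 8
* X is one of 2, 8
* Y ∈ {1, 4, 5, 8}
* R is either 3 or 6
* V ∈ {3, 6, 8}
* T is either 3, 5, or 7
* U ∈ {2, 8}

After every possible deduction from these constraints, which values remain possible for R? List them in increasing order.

3, 6

The 8 variables draw from only 8 values {1, 2, 3, 4, 5, 6, 7, 8}, so each is used; only Y can be 1, hence Y = 1.
Among the 7 still-open variables, 4 fits only S (and all 7 values in {2, 3, 4, 5, 6, 7, 8} must be used), so S = 4.
The 6 still-open variables draw from only 6 values {2, 3, 5, 6, 7, 8}, so each is used; only T can be 5, hence T = 5.
The 5 still-open variables together cover exactly {2, 3, 6, 7, 8} — 5 values for 5 variables — and 7 appears only in W's list, so W = 7.
U and X share exactly the 2 values {2, 8}; by pigeonhole those values go to them, so strike 2, 8 from V.
No further eliminations apply; R can still be any of 3, 6.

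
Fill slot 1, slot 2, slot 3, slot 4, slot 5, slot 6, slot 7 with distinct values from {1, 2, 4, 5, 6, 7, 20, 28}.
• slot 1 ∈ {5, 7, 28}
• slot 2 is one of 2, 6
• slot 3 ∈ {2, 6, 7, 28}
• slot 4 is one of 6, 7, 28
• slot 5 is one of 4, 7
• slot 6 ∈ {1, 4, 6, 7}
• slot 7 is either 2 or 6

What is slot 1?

5

The 7 variables together cover exactly {1, 2, 4, 5, 6, 7, 28} — 7 values for 7 variables — and 1 appears only in slot 6's list, so slot 6 = 1.
The 6 still-open variables draw from only 6 values {2, 4, 5, 6, 7, 28}, so each is used; only slot 5 can be 4, hence slot 5 = 4.
Among the 5 still-open variables, 5 fits only slot 1 (and all 5 values in {2, 5, 6, 7, 28} must be used), so slot 1 = 5.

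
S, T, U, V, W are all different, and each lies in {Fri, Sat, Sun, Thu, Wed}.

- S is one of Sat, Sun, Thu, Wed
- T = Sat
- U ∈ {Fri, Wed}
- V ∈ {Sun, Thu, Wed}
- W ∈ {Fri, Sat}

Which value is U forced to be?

Wed

T must be Sat (only option left). Eliminate Sat elsewhere: S, W.
W has just one choice, so W = Fri. Eliminate Fri elsewhere: U.
So U = Wed.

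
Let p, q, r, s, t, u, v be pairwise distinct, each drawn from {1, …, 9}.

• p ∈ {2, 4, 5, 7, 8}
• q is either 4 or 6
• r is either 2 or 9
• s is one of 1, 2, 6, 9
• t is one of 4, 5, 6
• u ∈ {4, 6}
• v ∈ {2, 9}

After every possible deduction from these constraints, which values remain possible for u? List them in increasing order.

q and u share exactly the 2 values {4, 6}; by pigeonhole those values go to them, so strike 4, 6 from p, s, t.
t's domain is down to {5}, so t = 5. Eliminate 5 elsewhere: p.
r and v share exactly the 2 values {2, 9}; by pigeonhole those values go to them, so strike 2, 9 from p, s.
s's domain is down to {1}, so s = 1.
No further eliminations apply; u can still be any of 4, 6.

4, 6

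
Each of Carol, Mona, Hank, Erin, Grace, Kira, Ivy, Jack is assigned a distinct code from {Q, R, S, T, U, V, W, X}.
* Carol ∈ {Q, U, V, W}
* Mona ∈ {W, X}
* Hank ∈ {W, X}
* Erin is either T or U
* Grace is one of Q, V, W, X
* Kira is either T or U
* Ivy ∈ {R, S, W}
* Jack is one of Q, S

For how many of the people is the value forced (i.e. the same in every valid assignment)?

2

The 8 variables together cover exactly {Q, R, S, T, U, V, W, X} — 8 values for 8 variables — and R appears only in Ivy's list, so Ivy = R.
The 7 still-open variables together cover exactly {Q, S, T, U, V, W, X} — 7 values for 7 variables — and S appears only in Jack's list, so Jack = S.
The 2 variables Mona and Hank are confined to {W, X}, which locks those values in; drop them from Carol, Grace.
The 2 variables Erin and Kira are confined to {T, U}, which locks those values in; drop them from Carol.
Determined: Ivy=R, Jack=S. The other people each still have more than one consistent value. That makes 2.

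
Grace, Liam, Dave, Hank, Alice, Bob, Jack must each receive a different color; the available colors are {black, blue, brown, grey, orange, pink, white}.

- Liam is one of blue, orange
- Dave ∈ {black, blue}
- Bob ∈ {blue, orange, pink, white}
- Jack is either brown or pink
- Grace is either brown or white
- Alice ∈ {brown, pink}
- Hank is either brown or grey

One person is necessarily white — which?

Grace

Among the 7 variables, black fits only Dave (and all 7 values in {black, blue, brown, grey, orange, pink, white} must be used), so Dave = black.
The 6 still-open variables draw from only 6 values {blue, brown, grey, orange, pink, white}, so each is used; only Hank can be grey, hence Hank = grey.
Alice and Jack share exactly the 2 values {brown, pink}; by pigeonhole those values go to them, so strike brown, pink from Grace, Bob.
So white goes to Grace.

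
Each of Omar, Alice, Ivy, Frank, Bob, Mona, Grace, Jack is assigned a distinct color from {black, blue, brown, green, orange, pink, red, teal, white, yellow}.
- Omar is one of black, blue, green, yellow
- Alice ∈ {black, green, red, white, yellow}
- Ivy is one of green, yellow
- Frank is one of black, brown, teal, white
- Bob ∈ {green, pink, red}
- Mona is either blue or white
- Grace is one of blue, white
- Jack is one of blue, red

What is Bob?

The 2 variables Mona and Grace are confined to {blue, white}, which locks those values in; drop them from Omar, Alice, Frank, Jack.
Jack has just one choice, so Jack = red. So Alice, Bob can't be red.
Omar, Alice, Ivy between them cover only {black, green, yellow} — a naked triple. Remove those values from Frank, Bob.
So Bob = pink.

pink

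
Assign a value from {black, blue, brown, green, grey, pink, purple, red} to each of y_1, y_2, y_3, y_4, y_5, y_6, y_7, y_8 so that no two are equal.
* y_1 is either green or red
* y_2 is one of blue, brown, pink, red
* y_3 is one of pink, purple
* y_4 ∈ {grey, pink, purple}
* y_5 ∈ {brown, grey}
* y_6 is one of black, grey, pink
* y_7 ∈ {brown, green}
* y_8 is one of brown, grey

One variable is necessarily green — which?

The 8 variables together cover exactly {black, blue, brown, green, grey, pink, purple, red} — 8 values for 8 variables — and black appears only in y_6's list, so y_6 = black.
Among the 7 still-open variables, blue fits only y_2 (and all 7 values in {blue, brown, green, grey, pink, purple, red} must be used), so y_2 = blue.
Among the 6 still-open variables, red fits only y_1 (and all 6 values in {brown, green, grey, pink, purple, red} must be used), so y_1 = red.
The 5 still-open variables together cover exactly {brown, green, grey, pink, purple} — 5 values for 5 variables — and green appears only in y_7's list, so y_7 = green.

y_7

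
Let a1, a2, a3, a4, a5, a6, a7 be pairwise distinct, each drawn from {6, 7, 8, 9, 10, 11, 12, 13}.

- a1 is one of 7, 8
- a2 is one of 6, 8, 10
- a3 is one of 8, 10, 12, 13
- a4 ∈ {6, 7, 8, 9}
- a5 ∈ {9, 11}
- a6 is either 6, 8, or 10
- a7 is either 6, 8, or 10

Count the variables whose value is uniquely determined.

3

The 3 variables a2, a6, a7 are confined to {6, 8, 10}, which locks those values in; drop them from a1, a3, a4.
a1 must be 7 (only option left). Eliminate 7 elsewhere: a4.
That leaves a4 = 9. Strike 9 from a5.
a5 has just one choice, so a5 = 11.
Determined: a1=7, a4=9, a5=11. The other variables each still have more than one consistent value. That makes 3.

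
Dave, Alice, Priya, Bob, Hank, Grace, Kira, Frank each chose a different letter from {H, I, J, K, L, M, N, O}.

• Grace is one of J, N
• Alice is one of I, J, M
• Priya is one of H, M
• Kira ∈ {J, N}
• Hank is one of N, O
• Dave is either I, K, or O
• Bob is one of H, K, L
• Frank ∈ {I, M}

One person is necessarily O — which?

Among the 8 variables, L fits only Bob (and all 8 values in {H, I, J, K, L, M, N, O} must be used), so Bob = L.
The 7 still-open variables draw from only 7 values {H, I, J, K, M, N, O}, so each is used; only Priya can be H, hence Priya = H.
The 6 still-open variables together cover exactly {I, J, K, M, N, O} — 6 values for 6 variables — and K appears only in Dave's list, so Dave = K.
The 5 still-open variables draw from only 5 values {I, J, M, N, O}, so each is used; only Hank can be O, hence Hank = O.

Hank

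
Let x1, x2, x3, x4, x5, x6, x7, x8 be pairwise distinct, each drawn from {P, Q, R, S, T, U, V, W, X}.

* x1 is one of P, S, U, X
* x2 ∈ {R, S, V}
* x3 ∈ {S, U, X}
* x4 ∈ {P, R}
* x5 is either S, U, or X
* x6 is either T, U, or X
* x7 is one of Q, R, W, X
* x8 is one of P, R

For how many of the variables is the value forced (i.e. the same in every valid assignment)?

2

The 2 variables x4 and x8 are confined to {P, R}, which locks those values in; drop them from x1, x2, x7.
x1, x3, x5 between them cover only {S, U, X} — a naked triple. Remove those values from x2, x6, x7.
That leaves x2 = V.
x6 has just one choice, so x6 = T.
Determined: x2=V, x6=T. The other variables each still have more than one consistent value. That makes 2.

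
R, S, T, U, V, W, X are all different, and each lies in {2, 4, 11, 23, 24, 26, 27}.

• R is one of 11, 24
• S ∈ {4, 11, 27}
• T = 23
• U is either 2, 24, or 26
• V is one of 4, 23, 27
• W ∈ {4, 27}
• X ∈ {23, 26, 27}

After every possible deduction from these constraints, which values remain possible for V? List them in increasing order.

4, 27

T has just one choice, so T = 23. So V, X can't be 23.
Among the 6 still-open variables, 2 fits only U (and all 6 values in {2, 4, 11, 24, 26, 27} must be used), so U = 2.
The 5 still-open variables draw from only 5 values {4, 11, 24, 26, 27}, so each is used; only R can be 24, hence R = 24.
The 4 still-open variables together cover exactly {4, 11, 26, 27} — 4 values for 4 variables — and 11 appears only in S's list, so S = 11.
Among the 3 still-open variables, 26 fits only X (and all 3 values in {4, 26, 27} must be used), so X = 26.
No further eliminations apply; V can still be any of 4, 27.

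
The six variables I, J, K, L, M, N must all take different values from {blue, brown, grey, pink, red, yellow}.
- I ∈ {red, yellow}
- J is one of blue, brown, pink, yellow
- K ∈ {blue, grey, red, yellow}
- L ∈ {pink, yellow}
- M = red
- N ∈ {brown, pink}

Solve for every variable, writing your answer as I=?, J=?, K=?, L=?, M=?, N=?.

M has just one choice, so M = red. Remove red from I, K.
I's domain is down to {yellow}, so I = yellow. Strike yellow from J, K, L.
L has just one choice, so L = pink. So J, N can't be pink.
N's domain is down to {brown}, so N = brown. So J can't be brown.
J's domain is down to {blue}, so J = blue. Eliminate blue elsewhere: K.
That leaves K = grey.

I=yellow, J=blue, K=grey, L=pink, M=red, N=brown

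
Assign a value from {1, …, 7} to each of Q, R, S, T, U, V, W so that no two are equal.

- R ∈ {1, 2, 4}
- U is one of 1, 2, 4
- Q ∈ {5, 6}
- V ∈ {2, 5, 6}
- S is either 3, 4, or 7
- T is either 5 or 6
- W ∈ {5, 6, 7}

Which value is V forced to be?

2

Among the 7 variables, 3 fits only S (and all 7 values in {1, 2, 3, 4, 5, 6, 7} must be used), so S = 3.
The 6 still-open variables together cover exactly {1, 2, 4, 5, 6, 7} — 6 values for 6 variables — and 7 appears only in W's list, so W = 7.
Q and T share exactly the 2 values {5, 6}; by pigeonhole those values go to them, so strike 5, 6 from V.
So V = 2.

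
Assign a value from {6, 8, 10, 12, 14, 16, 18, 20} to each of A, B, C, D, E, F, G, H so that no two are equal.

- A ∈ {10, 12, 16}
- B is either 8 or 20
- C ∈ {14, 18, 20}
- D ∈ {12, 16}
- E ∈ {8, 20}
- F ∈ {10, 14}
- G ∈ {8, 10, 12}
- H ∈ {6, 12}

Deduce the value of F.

The 8 variables draw from only 8 values {6, 8, 10, 12, 14, 16, 18, 20}, so each is used; only H can be 6, hence H = 6.
Among the 7 still-open variables, 18 fits only C (and all 7 values in {8, 10, 12, 14, 16, 18, 20} must be used), so C = 18.
The 6 still-open variables together cover exactly {8, 10, 12, 14, 16, 20} — 6 values for 6 variables — and 14 appears only in F's list, so F = 14.

14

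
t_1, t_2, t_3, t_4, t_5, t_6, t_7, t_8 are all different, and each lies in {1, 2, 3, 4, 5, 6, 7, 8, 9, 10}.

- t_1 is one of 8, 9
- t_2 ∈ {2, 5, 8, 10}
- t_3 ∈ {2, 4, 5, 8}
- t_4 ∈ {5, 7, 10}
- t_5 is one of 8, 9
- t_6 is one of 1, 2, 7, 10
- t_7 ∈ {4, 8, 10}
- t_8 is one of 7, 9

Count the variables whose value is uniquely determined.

Among the 8 variables, 1 fits only t_6 (and all 8 values in {1, 2, 4, 5, 7, 8, 9, 10} must be used), so t_6 = 1.
The 2 variables t_1 and t_5 are confined to {8, 9}, which locks those values in; drop them from t_2, t_3, t_7, t_8.
That leaves t_8 = 7. Strike 7 from t_4.
Determined: t_6=1, t_8=7. The other variables each still have more than one consistent value. That makes 2.

2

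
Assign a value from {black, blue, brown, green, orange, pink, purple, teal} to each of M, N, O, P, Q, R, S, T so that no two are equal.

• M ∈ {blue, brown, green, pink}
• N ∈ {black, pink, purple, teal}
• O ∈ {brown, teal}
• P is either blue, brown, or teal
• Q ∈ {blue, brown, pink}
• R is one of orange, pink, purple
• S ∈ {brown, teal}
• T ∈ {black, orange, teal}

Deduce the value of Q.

The 8 variables together cover exactly {black, blue, brown, green, orange, pink, purple, teal} — 8 values for 8 variables — and green appears only in M's list, so M = green.
O and S share exactly the 2 values {brown, teal}; by pigeonhole those values go to them, so strike brown, teal from N, P, Q, T.
P must be blue (only option left). So Q can't be blue.
So Q = pink.

pink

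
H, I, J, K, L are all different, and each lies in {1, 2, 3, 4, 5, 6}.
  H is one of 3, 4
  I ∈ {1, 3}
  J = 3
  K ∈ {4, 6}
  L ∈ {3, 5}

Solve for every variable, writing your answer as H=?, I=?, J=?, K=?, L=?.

J has just one choice, so J = 3. Strike 3 from H, I, L.
L must be 5 (only option left).
H's domain is down to {4}, so H = 4. Eliminate 4 elsewhere: K.
I has just one choice, so I = 1.
K must be 6 (only option left).

H=4, I=1, J=3, K=6, L=5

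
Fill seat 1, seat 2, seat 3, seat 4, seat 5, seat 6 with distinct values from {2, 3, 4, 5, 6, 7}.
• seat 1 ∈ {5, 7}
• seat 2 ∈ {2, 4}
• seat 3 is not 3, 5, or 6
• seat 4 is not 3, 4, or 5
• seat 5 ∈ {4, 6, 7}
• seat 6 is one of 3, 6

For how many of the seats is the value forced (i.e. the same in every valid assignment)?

The 6 variables together cover exactly {2, 3, 4, 5, 6, 7} — 6 values for 6 variables — and 3 appears only in seat 6's list, so seat 6 = 3.
The 5 still-open variables draw from only 5 values {2, 4, 5, 6, 7}, so each is used; only seat 1 can be 5, hence seat 1 = 5.
Determined: seat 1=5, seat 6=3. The other seats each still have more than one consistent value. That makes 2.

2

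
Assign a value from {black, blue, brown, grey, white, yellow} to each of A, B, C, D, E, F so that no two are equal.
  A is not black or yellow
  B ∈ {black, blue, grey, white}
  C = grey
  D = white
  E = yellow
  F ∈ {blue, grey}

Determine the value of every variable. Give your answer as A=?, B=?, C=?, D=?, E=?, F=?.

C must be grey (only option left). Strike grey from A, B, F.
D must be white (only option left). So A, B can't be white.
That leaves E = yellow.
F has just one choice, so F = blue. Strike blue from A, B.
A has just one choice, so A = brown.
B has just one choice, so B = black.

A=brown, B=black, C=grey, D=white, E=yellow, F=blue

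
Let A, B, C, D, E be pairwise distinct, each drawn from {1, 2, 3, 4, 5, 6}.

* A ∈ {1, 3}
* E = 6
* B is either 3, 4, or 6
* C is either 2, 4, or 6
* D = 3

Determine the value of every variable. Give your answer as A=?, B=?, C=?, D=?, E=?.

D's domain is down to {3}, so D = 3. Eliminate 3 elsewhere: A, B.
E's domain is down to {6}, so E = 6. Strike 6 from B, C.
A must be 1 (only option left).
B has just one choice, so B = 4. Eliminate 4 elsewhere: C.
C's domain is down to {2}, so C = 2.

A=1, B=4, C=2, D=3, E=6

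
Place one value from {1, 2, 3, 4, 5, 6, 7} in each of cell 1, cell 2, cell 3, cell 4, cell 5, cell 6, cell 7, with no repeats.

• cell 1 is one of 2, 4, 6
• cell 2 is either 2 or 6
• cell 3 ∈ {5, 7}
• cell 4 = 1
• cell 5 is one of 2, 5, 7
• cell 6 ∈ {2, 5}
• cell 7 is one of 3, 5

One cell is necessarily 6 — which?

cell 2

cell 4's domain is down to {1}, so cell 4 = 1.
The 6 still-open variables together cover exactly {2, 3, 4, 5, 6, 7} — 6 values for 6 variables — and 3 appears only in cell 7's list, so cell 7 = 3.
The 5 still-open variables together cover exactly {2, 4, 5, 6, 7} — 5 values for 5 variables — and 4 appears only in cell 1's list, so cell 1 = 4.
The 4 still-open variables together cover exactly {2, 5, 6, 7} — 4 values for 4 variables — and 6 appears only in cell 2's list, so cell 2 = 6.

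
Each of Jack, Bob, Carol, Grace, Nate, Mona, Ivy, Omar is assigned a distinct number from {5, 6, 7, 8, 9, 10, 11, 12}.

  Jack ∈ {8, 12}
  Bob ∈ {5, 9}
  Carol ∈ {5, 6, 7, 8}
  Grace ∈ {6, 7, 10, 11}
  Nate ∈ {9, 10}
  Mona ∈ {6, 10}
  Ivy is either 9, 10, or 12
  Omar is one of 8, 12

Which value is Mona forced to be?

The 8 variables together cover exactly {5, 6, 7, 8, 9, 10, 11, 12} — 8 values for 8 variables — and 11 appears only in Grace's list, so Grace = 11.
The 7 still-open variables together cover exactly {5, 6, 7, 8, 9, 10, 12} — 7 values for 7 variables — and 7 appears only in Carol's list, so Carol = 7.
The 6 still-open variables draw from only 6 values {5, 6, 8, 9, 10, 12}, so each is used; only Bob can be 5, hence Bob = 5.
Among the 5 still-open variables, 6 fits only Mona (and all 5 values in {6, 8, 9, 10, 12} must be used), so Mona = 6.

6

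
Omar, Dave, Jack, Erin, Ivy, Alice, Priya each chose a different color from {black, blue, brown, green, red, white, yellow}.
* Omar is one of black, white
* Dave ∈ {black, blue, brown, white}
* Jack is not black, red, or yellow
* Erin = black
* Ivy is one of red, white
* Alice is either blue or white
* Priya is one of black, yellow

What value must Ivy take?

red

Erin has just one choice, so Erin = black. Eliminate black elsewhere: Omar, Dave, Priya.
That leaves Priya = yellow.
Omar's domain is down to {white}, so Omar = white. So Dave, Jack, Ivy, Alice can't be white.
So Ivy = red.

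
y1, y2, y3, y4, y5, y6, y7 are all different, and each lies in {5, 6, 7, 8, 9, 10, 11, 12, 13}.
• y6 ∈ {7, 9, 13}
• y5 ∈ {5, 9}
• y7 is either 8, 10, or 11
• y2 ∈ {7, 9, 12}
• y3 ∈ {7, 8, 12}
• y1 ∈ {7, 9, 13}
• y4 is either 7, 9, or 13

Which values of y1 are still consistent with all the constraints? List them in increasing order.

The 3 variables y1, y4, y6 are confined to {7, 9, 13}, which locks those values in; drop them from y2, y3, y5.
That leaves y2 = 12. Remove 12 from y3.
y3 must be 8 (only option left). So y7 can't be 8.
That leaves y5 = 5.
No further eliminations apply; y1 can still be any of 7, 9, 13.

7, 9, 13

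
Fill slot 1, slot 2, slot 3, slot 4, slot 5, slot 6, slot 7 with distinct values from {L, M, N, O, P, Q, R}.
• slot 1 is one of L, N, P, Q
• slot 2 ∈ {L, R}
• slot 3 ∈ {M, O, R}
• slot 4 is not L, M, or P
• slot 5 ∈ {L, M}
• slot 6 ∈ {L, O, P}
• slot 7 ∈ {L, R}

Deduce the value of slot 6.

P

slot 2 and slot 7 share exactly the 2 values {L, R}; by pigeonhole those values go to them, so strike L, R from slot 1, slot 3, slot 4, slot 5, slot 6.
slot 5 has just one choice, so slot 5 = M. So slot 3 can't be M.
slot 3's domain is down to {O}, so slot 3 = O. Eliminate O elsewhere: slot 4, slot 6.
So slot 6 = P.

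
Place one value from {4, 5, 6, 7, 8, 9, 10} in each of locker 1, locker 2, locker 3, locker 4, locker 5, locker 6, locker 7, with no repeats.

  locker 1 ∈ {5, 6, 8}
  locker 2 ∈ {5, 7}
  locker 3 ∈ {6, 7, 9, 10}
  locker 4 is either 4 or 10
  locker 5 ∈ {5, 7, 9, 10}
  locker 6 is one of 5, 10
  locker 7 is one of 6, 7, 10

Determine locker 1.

Among the 7 variables, 4 fits only locker 4 (and all 7 values in {4, 5, 6, 7, 8, 9, 10} must be used), so locker 4 = 4.
The 6 still-open variables draw from only 6 values {5, 6, 7, 8, 9, 10}, so each is used; only locker 1 can be 8, hence locker 1 = 8.

8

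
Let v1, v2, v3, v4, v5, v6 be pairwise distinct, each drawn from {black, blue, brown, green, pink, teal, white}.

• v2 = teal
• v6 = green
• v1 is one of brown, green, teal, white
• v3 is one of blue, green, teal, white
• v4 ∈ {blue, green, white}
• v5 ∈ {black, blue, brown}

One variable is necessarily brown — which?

v1

v2's domain is down to {teal}, so v2 = teal. So v1, v3 can't be teal.
v6 has just one choice, so v6 = green. So v1, v3, v4 can't be green.
Among the 4 still-open variables, black fits only v5 (and all 4 values in {black, blue, brown, white} must be used), so v5 = black.
The 3 still-open variables together cover exactly {blue, brown, white} — 3 values for 3 variables — and brown appears only in v1's list, so v1 = brown.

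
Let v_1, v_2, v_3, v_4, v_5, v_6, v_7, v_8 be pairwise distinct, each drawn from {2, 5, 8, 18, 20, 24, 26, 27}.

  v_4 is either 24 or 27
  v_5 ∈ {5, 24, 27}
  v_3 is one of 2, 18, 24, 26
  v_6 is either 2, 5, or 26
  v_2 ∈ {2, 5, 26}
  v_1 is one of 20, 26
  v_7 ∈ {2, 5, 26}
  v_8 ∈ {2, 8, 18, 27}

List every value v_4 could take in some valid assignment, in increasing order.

24, 27

The 8 variables draw from only 8 values {2, 5, 8, 18, 20, 24, 26, 27}, so each is used; only v_8 can be 8, hence v_8 = 8.
Among the 7 still-open variables, 18 fits only v_3 (and all 7 values in {2, 5, 18, 20, 24, 26, 27} must be used), so v_3 = 18.
The 6 still-open variables together cover exactly {2, 5, 20, 24, 26, 27} — 6 values for 6 variables — and 20 appears only in v_1's list, so v_1 = 20.
The 3 variables v_2, v_6, v_7 are confined to {2, 5, 26}, which locks those values in; drop them from v_5.
No further eliminations apply; v_4 can still be any of 24, 27.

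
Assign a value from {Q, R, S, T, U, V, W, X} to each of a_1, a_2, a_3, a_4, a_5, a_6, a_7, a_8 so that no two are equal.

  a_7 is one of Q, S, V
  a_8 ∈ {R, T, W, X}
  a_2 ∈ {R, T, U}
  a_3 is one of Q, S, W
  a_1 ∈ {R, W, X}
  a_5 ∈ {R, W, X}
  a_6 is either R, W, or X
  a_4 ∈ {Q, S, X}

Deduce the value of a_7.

The 8 variables draw from only 8 values {Q, R, S, T, U, V, W, X}, so each is used; only a_2 can be U, hence a_2 = U.
The 7 still-open variables together cover exactly {Q, R, S, T, V, W, X} — 7 values for 7 variables — and T appears only in a_8's list, so a_8 = T.
Among the 6 still-open variables, V fits only a_7 (and all 6 values in {Q, R, S, V, W, X} must be used), so a_7 = V.

V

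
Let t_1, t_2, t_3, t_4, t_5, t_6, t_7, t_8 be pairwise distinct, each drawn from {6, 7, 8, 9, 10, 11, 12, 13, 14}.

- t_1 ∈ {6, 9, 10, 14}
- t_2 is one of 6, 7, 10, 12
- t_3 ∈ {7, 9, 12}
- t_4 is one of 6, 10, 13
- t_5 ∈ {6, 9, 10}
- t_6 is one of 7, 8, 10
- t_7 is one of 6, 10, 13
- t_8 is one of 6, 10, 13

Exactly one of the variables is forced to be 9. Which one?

t_5

The 8 variables draw from only 8 values {6, 7, 8, 9, 10, 12, 13, 14}, so each is used; only t_6 can be 8, hence t_6 = 8.
The 7 still-open variables draw from only 7 values {6, 7, 9, 10, 12, 13, 14}, so each is used; only t_1 can be 14, hence t_1 = 14.
t_4, t_7, t_8 between them cover only {6, 10, 13} — a naked triple. Remove those values from t_2, t_5.
So 9 goes to t_5.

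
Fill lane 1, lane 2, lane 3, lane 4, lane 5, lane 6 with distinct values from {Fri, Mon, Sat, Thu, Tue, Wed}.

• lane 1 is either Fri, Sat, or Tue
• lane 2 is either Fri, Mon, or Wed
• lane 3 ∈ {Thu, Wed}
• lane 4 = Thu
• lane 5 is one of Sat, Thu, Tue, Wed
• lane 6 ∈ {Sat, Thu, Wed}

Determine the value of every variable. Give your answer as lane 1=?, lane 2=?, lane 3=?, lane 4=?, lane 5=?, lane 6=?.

lane 1=Fri, lane 2=Mon, lane 3=Wed, lane 4=Thu, lane 5=Tue, lane 6=Sat

lane 4 has just one choice, so lane 4 = Thu. Remove Thu from lane 3, lane 5, lane 6.
lane 3's domain is down to {Wed}, so lane 3 = Wed. So lane 2, lane 5, lane 6 can't be Wed.
lane 6's domain is down to {Sat}, so lane 6 = Sat. So lane 1, lane 5 can't be Sat.
That leaves lane 5 = Tue. Eliminate Tue elsewhere: lane 1.
lane 1 has just one choice, so lane 1 = Fri. Strike Fri from lane 2.
That leaves lane 2 = Mon.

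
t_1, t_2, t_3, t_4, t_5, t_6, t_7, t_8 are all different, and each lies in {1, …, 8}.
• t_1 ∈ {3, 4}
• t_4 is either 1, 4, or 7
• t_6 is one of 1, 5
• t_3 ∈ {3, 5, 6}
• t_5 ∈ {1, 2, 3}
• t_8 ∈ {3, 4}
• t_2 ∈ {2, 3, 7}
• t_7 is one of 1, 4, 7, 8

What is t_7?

The 8 variables together cover exactly {1, 2, 3, 4, 5, 6, 7, 8} — 8 values for 8 variables — and 6 appears only in t_3's list, so t_3 = 6.
The 7 still-open variables draw from only 7 values {1, 2, 3, 4, 5, 7, 8}, so each is used; only t_6 can be 5, hence t_6 = 5.
The 6 still-open variables draw from only 6 values {1, 2, 3, 4, 7, 8}, so each is used; only t_7 can be 8, hence t_7 = 8.

8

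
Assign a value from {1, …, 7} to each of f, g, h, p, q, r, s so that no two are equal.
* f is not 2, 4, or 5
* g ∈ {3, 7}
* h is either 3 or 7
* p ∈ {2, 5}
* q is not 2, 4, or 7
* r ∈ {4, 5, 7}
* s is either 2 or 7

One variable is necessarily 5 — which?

p

Among the 7 variables, 4 fits only r (and all 7 values in {1, 2, 3, 4, 5, 6, 7} must be used), so r = 4.
g and h share exactly the 2 values {3, 7}; by pigeonhole those values go to them, so strike 3, 7 from f, q, s.
s has just one choice, so s = 2. Eliminate 2 elsewhere: p.
So 5 goes to p.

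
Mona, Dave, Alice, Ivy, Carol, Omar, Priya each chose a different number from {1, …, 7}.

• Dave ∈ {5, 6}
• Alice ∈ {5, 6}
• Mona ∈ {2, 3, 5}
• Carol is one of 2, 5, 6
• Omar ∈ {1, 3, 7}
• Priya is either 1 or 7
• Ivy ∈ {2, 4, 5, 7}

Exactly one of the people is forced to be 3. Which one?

The 7 variables draw from only 7 values {1, 2, 3, 4, 5, 6, 7}, so each is used; only Ivy can be 4, hence Ivy = 4.
Dave and Alice between them cover only {5, 6} — a naked pair. Remove those values from Mona, Carol.
That leaves Carol = 2. Remove 2 from Mona.
So 3 goes to Mona.

Mona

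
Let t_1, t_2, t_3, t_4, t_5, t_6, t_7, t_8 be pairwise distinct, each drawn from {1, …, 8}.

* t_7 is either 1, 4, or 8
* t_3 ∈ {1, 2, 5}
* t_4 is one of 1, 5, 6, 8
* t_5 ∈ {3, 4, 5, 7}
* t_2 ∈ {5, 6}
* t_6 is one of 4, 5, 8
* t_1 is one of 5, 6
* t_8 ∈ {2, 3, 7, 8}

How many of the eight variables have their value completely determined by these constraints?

The 2 variables t_1 and t_2 are confined to {5, 6}, which locks those values in; drop them from t_3, t_4, t_5, t_6.
t_4, t_6, t_7 between them cover only {1, 4, 8} — a naked triple. Remove those values from t_3, t_5, t_8.
That leaves t_3 = 2. Eliminate 2 elsewhere: t_8.
Determined: t_3=2. The other variables each still have more than one consistent value. That makes 1.

1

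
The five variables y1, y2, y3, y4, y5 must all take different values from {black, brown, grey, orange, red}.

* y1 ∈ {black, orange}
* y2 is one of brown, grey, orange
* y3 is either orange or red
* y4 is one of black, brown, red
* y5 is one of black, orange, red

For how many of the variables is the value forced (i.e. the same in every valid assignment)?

Among the 5 variables, grey fits only y2 (and all 5 values in {black, brown, grey, orange, red} must be used), so y2 = grey.
Among the 4 still-open variables, brown fits only y4 (and all 4 values in {black, brown, orange, red} must be used), so y4 = brown.
Determined: y2=grey, y4=brown. The other variables each still have more than one consistent value. That makes 2.

2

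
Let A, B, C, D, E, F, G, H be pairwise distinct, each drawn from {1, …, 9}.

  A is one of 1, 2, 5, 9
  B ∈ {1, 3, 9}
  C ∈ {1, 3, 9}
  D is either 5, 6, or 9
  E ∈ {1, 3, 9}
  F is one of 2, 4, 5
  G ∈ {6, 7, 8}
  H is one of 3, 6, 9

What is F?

B, C, E share exactly the 3 values {1, 3, 9}; by pigeonhole those values go to them, so strike 1, 3, 9 from A, D, H.
That leaves H = 6. Strike 6 from D, G.
D must be 5 (only option left). So A, F can't be 5.
That leaves A = 2. So F can't be 2.
So F = 4.

4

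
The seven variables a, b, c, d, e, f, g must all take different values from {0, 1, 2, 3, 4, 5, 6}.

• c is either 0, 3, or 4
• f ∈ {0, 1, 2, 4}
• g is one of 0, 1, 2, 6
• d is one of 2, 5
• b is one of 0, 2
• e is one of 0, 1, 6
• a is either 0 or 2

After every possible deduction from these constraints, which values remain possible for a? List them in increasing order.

0, 2

The 7 variables together cover exactly {0, 1, 2, 3, 4, 5, 6} — 7 values for 7 variables — and 3 appears only in c's list, so c = 3.
Among the 6 still-open variables, 4 fits only f (and all 6 values in {0, 1, 2, 4, 5, 6} must be used), so f = 4.
The 5 still-open variables draw from only 5 values {0, 1, 2, 5, 6}, so each is used; only d can be 5, hence d = 5.
a and b share exactly the 2 values {0, 2}; by pigeonhole those values go to them, so strike 0, 2 from e, g.
No further eliminations apply; a can still be any of 0, 2.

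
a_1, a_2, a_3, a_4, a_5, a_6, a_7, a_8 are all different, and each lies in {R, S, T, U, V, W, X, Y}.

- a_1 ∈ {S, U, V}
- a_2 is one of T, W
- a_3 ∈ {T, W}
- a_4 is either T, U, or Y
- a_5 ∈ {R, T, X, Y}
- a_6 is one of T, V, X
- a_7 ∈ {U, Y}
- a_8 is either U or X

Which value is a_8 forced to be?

X

Among the 8 variables, R fits only a_5 (and all 8 values in {R, S, T, U, V, W, X, Y} must be used), so a_5 = R.
The 7 still-open variables draw from only 7 values {S, T, U, V, W, X, Y}, so each is used; only a_1 can be S, hence a_1 = S.
The 6 still-open variables together cover exactly {T, U, V, W, X, Y} — 6 values for 6 variables — and V appears only in a_6's list, so a_6 = V.
The 5 still-open variables draw from only 5 values {T, U, W, X, Y}, so each is used; only a_8 can be X, hence a_8 = X.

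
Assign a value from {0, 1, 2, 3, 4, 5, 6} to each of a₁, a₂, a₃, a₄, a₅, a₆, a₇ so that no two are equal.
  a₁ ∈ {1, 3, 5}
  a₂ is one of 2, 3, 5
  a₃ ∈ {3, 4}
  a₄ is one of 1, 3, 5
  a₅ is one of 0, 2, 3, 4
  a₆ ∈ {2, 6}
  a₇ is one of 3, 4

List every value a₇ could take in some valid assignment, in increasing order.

3, 4

The 7 variables draw from only 7 values {0, 1, 2, 3, 4, 5, 6}, so each is used; only a₅ can be 0, hence a₅ = 0.
Among the 6 still-open variables, 6 fits only a₆ (and all 6 values in {1, 2, 3, 4, 5, 6} must be used), so a₆ = 6.
The 5 still-open variables draw from only 5 values {1, 2, 3, 4, 5}, so each is used; only a₂ can be 2, hence a₂ = 2.
a₃ and a₇ between them cover only {3, 4} — a naked pair. Remove those values from a₁, a₄.
No further eliminations apply; a₇ can still be any of 3, 4.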